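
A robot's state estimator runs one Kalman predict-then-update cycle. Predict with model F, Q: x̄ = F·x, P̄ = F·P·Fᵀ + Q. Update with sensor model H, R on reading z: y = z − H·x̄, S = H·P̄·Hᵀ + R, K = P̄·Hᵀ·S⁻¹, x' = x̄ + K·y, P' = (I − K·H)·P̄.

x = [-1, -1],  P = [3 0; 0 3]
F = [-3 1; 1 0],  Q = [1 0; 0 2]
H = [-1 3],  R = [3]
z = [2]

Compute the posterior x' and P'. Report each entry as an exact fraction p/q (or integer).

x̄ = F·x = [2, -1]
P̄ = F·P·Fᵀ + Q = [31 -9; -9 5]
y = z − H·x̄ = [7]
S = H·P̄·Hᵀ + R = [133]
K = P̄·Hᵀ·S⁻¹ = [-58/133; 24/133]
x' = x̄ + K·y = [-20/19, 5/19]
P' = (I − K·H)·P̄ = [759/133 195/133; 195/133 89/133]

x' = [-20/19, 5/19]
P' = [759/133 195/133; 195/133 89/133]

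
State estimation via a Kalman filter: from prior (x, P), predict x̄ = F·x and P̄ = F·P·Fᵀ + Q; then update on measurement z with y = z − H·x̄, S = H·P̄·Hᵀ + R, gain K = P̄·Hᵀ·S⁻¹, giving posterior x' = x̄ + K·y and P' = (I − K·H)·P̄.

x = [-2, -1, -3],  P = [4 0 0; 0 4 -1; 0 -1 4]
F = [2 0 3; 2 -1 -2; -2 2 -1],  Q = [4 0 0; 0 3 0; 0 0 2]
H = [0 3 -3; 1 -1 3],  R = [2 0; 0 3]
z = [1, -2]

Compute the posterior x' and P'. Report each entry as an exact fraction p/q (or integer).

x' = [-57963/5204, 25111/5204, 23635/5204]
P' = [227775/5204 -109239/5204 -110351/5204; -109239/5204 289899/26020 56959/5204; -110351/5204 56959/5204 57063/5204]

x̄ = F·x = [-13, 3, 5]
P̄ = F·P·Fᵀ + Q = [56 -5 -34; -5 35 -13; -34 -13 42]
y = z − H·x̄ = [7, -1]
S = H·P̄·Hᵀ + R = [929 -552; -552 356]
K = P̄·Hᵀ·S⁻¹ = [417/1301 1987/5204; 1914/6505 6097/26020; -39/1301 1293/5204]
x' = x̄ + K·y = [-57963/5204, 25111/5204, 23635/5204]
P' = (I − K·H)·P̄ = [227775/5204 -109239/5204 -110351/5204; -109239/5204 289899/26020 56959/5204; -110351/5204 56959/5204 57063/5204]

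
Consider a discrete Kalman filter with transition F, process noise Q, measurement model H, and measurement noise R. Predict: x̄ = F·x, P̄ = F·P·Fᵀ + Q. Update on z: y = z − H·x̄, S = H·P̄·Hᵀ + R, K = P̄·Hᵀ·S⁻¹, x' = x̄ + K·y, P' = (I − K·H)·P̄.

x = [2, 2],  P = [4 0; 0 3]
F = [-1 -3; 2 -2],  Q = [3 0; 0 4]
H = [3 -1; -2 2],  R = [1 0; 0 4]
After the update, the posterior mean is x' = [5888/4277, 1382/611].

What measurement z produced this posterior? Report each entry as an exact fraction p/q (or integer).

x̄ = F·x = [-8, 0]
P̄ = F·P·Fᵀ + Q = [34 10; 10 32]
S = H·P̄·Hᵀ + R = [279 -188; -188 188]
K = P̄·Hᵀ·S⁻¹ = [44/91 976/4277; 6/13 425/611]
x' − x̄ = [40104/4277, 1382/611] = K·y
y = (KᵀK)⁻¹·Kᵀ·(x' − x̄) = [26, -14]
z = y + H·x̄ = [26, -14] + [-24, 16] = [2, 2]

z = [2, 2]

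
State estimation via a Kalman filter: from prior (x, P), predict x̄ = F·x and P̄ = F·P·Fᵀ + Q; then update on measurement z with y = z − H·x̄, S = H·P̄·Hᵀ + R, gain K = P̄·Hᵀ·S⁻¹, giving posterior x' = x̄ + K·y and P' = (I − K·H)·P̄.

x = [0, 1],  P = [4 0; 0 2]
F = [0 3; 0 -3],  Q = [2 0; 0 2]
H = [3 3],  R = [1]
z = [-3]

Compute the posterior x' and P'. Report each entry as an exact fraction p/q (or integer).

x' = [93/37, -129/37]
P' = [704/37 -702/37; -702/37 704/37]

x̄ = F·x = [3, -3]
P̄ = F·P·Fᵀ + Q = [20 -18; -18 20]
y = z − H·x̄ = [-3]
S = H·P̄·Hᵀ + R = [37]
K = P̄·Hᵀ·S⁻¹ = [6/37; 6/37]
x' = x̄ + K·y = [93/37, -129/37]
P' = (I − K·H)·P̄ = [704/37 -702/37; -702/37 704/37]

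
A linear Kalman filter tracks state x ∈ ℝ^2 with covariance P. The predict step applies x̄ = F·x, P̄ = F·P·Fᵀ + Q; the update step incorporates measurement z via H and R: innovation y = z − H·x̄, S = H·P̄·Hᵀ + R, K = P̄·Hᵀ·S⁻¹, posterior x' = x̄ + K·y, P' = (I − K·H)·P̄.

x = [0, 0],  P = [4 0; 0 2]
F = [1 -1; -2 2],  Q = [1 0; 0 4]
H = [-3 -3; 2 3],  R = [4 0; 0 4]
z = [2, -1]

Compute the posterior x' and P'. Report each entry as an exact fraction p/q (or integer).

x' = [-65/356, -117/356]
P' = [241/89 -207/89; -207/89 197/89]

x̄ = F·x = [0, 0]
P̄ = F·P·Fᵀ + Q = [7 -12; -12 28]
y = z − H·x̄ = [2, -1]
S = H·P̄·Hᵀ + R = [103 -114; -114 140]
K = P̄·Hᵀ·S⁻¹ = [-51/178 -139/356; 15/178 177/356]
x' = x̄ + K·y = [-65/356, -117/356]
P' = (I − K·H)·P̄ = [241/89 -207/89; -207/89 197/89]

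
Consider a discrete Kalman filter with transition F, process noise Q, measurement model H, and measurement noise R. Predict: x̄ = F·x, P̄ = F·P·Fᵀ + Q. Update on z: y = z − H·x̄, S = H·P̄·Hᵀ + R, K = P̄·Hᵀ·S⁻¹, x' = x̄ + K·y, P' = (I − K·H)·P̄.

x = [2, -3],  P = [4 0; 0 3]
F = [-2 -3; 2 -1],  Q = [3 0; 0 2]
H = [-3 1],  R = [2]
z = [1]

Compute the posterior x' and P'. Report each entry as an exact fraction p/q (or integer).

x' = [1090/479, 3731/479]
P' = [1009/479 2737/479; 2737/479 8295/479]

x̄ = F·x = [5, 7]
P̄ = F·P·Fᵀ + Q = [46 -7; -7 21]
y = z − H·x̄ = [9]
S = H·P̄·Hᵀ + R = [479]
K = P̄·Hᵀ·S⁻¹ = [-145/479; 42/479]
x' = x̄ + K·y = [1090/479, 3731/479]
P' = (I − K·H)·P̄ = [1009/479 2737/479; 2737/479 8295/479]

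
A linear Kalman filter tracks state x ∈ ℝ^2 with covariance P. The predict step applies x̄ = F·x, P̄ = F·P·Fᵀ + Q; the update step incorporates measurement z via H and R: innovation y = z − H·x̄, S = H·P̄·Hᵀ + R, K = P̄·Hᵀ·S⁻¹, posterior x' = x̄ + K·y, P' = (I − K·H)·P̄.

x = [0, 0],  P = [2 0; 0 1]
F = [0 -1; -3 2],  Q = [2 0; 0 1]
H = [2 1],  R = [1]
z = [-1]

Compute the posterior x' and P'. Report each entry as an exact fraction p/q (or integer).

x' = [-1/7, -19/28]
P' = [17/7 -33/7; -33/7 283/28]

x̄ = F·x = [0, 0]
P̄ = F·P·Fᵀ + Q = [3 -2; -2 23]
y = z − H·x̄ = [-1]
S = H·P̄·Hᵀ + R = [28]
K = P̄·Hᵀ·S⁻¹ = [1/7; 19/28]
x' = x̄ + K·y = [-1/7, -19/28]
P' = (I − K·H)·P̄ = [17/7 -33/7; -33/7 283/28]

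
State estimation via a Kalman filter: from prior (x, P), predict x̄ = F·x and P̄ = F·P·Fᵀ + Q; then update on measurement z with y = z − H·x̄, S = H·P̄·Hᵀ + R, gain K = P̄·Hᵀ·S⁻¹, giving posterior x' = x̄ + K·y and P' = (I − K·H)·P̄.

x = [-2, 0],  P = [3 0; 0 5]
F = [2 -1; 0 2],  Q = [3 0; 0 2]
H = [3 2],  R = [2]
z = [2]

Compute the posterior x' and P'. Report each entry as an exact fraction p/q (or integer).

x̄ = F·x = [-4, 0]
P̄ = F·P·Fᵀ + Q = [20 -10; -10 22]
y = z − H·x̄ = [14]
S = H·P̄·Hᵀ + R = [150]
K = P̄·Hᵀ·S⁻¹ = [4/15; 7/75]
x' = x̄ + K·y = [-4/15, 98/75]
P' = (I − K·H)·P̄ = [28/3 -206/15; -206/15 1552/75]

x' = [-4/15, 98/75]
P' = [28/3 -206/15; -206/15 1552/75]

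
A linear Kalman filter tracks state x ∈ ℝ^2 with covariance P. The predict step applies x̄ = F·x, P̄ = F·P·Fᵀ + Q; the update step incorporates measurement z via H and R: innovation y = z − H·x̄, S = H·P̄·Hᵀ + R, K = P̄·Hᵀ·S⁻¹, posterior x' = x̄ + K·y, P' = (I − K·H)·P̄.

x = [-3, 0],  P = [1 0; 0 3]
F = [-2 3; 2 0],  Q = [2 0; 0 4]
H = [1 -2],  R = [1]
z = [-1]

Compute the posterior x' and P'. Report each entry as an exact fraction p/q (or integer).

x̄ = F·x = [6, -6]
P̄ = F·P·Fᵀ + Q = [33 -4; -4 8]
y = z − H·x̄ = [-19]
S = H·P̄·Hᵀ + R = [82]
K = P̄·Hᵀ·S⁻¹ = [1/2; -10/41]
x' = x̄ + K·y = [-7/2, -56/41]
P' = (I − K·H)·P̄ = [25/2 6; 6 128/41]

x' = [-7/2, -56/41]
P' = [25/2 6; 6 128/41]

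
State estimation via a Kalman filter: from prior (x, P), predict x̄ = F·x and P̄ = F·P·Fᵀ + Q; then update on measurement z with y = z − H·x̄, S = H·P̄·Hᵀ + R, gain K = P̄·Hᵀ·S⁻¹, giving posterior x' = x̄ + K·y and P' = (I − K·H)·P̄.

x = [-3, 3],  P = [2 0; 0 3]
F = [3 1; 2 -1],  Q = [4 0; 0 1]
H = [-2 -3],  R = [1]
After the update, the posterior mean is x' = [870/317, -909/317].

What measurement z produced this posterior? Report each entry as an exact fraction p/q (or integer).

x̄ = F·x = [-6, -9]
P̄ = F·P·Fᵀ + Q = [25 9; 9 12]
S = H·P̄·Hᵀ + R = [317]
K = P̄·Hᵀ·S⁻¹ = [-77/317; -54/317]
x' − x̄ = [2772/317, 1944/317] = K·y
y = (KᵀK)⁻¹·Kᵀ·(x' − x̄) = [-36]
z = y + H·x̄ = [-36] + [39] = [3]

z = [3]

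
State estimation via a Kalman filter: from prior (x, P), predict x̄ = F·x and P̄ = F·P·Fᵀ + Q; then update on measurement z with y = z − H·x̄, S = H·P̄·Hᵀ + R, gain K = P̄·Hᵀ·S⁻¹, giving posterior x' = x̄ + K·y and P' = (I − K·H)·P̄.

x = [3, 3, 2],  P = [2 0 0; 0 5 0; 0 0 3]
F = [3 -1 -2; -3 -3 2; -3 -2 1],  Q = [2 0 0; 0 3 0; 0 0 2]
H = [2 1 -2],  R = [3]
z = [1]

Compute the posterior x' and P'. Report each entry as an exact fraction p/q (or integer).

x' = [-277/79, -806/79, -727/79]
P' = [400/79 555/79 634/79; 555/79 4962/79 3066/79; 634/79 3066/79 2197/79]

x̄ = F·x = [2, -14, -13]
P̄ = F·P·Fᵀ + Q = [37 -15 -14; -15 78 54; -14 54 43]
y = z − H·x̄ = [-15]
S = H·P̄·Hᵀ + R = [237]
K = P̄·Hᵀ·S⁻¹ = [29/79; -20/79; -20/79]
x' = x̄ + K·y = [-277/79, -806/79, -727/79]
P' = (I − K·H)·P̄ = [400/79 555/79 634/79; 555/79 4962/79 3066/79; 634/79 3066/79 2197/79]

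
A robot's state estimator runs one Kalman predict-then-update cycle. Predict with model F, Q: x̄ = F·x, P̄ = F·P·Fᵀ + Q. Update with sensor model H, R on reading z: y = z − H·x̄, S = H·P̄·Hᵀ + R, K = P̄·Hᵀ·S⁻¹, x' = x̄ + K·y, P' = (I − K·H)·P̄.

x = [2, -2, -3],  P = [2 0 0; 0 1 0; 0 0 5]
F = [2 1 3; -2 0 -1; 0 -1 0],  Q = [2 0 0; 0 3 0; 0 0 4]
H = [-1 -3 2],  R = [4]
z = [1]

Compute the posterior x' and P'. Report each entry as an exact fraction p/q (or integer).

x' = [-773/90, 47/18, 37/90]
P' = [4919/90 -359/18 -211/90; -359/18 163/18 55/18; -211/90 55/18 329/90]

x̄ = F·x = [-7, -1, 2]
P̄ = F·P·Fᵀ + Q = [56 -23 -1; -23 16 0; -1 0 5]
y = z − H·x̄ = [-13]
S = H·P̄·Hᵀ + R = [90]
K = P̄·Hᵀ·S⁻¹ = [11/90; -5/18; 11/90]
x' = x̄ + K·y = [-773/90, 47/18, 37/90]
P' = (I − K·H)·P̄ = [4919/90 -359/18 -211/90; -359/18 163/18 55/18; -211/90 55/18 329/90]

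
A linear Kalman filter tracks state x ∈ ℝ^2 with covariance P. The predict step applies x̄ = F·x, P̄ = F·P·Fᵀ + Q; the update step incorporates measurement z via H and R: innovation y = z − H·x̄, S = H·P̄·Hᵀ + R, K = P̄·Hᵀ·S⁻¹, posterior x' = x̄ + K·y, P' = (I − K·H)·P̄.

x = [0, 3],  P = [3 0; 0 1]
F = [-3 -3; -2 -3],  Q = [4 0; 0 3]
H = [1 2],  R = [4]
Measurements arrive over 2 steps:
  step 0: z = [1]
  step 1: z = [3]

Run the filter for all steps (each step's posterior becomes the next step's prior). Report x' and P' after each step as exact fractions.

step 0: x̄ = F·x = [-9, -9]
step 0: P̄ = F·P·Fᵀ + Q = [40 27; 27 24]
step 0: y = z − H·x̄ = [28]
step 0: S = H·P̄·Hᵀ + R = [248]
step 0: K = P̄·Hᵀ·S⁻¹ = [47/124; 75/248]
step 0: x' = x̄ + K·y = [50/31, -33/62]
step 0: P' = (I − K·H)·P̄ = [271/62 -177/124; -177/124 327/248]
step 1: x̄ = F·x = [-201/62, -101/62]
step 1: P̄ = F·P·Fᵀ + Q = [7319/248 4137/248; 4137/248 3775/248]
step 1: y = z − H·x̄ = [19/2]
step 1: S = H·P̄·Hᵀ + R = [1289/8]
step 1: K = P̄·Hᵀ·S⁻¹ = [503/1289; 377/1289]
step 1: x' = x̄ + K·y = [18589/39959, 45932/39959]
step 1: P' = (I − K·H)·P̄ = [198864/39959 -68246/39959; -68246/39959 57497/39959]

step 0: x' = [50/31, -33/62], P' = [271/62 -177/124; -177/124 327/248]
step 1: x' = [18589/39959, 45932/39959], P' = [198864/39959 -68246/39959; -68246/39959 57497/39959]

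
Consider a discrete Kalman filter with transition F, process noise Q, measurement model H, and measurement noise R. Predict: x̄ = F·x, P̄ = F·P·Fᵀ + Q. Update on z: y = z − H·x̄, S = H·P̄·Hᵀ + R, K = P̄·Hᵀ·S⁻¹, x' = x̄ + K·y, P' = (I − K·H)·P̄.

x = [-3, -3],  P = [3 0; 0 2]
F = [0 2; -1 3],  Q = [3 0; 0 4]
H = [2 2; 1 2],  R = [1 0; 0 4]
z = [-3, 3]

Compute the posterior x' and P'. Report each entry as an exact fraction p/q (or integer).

x' = [-587/183, 1046/549]
P' = [296/183 -770/549; -770/549 2327/1647]

x̄ = F·x = [-6, -6]
P̄ = F·P·Fᵀ + Q = [11 12; 12 25]
y = z − H·x̄ = [21, 21]
S = H·P̄·Hᵀ + R = [241 194; 194 163]
K = P̄·Hᵀ·S⁻¹ = [236/549 -163/549; 34/1647 586/1647]
x' = x̄ + K·y = [-587/183, 1046/549]
P' = (I − K·H)·P̄ = [296/183 -770/549; -770/549 2327/1647]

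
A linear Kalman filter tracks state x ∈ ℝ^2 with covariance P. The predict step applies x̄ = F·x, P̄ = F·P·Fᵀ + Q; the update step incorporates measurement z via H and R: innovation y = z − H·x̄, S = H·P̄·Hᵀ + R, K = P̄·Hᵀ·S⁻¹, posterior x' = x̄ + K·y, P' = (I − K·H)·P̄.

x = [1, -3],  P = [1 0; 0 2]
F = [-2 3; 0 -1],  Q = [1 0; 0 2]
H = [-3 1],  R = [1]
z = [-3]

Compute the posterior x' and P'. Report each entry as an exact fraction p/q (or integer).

x' = [197/248, -57/124]
P' = [79/248 81/124; 81/124 127/62]

x̄ = F·x = [-11, 3]
P̄ = F·P·Fᵀ + Q = [23 -6; -6 4]
y = z − H·x̄ = [-39]
S = H·P̄·Hᵀ + R = [248]
K = P̄·Hᵀ·S⁻¹ = [-75/248; 11/124]
x' = x̄ + K·y = [197/248, -57/124]
P' = (I − K·H)·P̄ = [79/248 81/124; 81/124 127/62]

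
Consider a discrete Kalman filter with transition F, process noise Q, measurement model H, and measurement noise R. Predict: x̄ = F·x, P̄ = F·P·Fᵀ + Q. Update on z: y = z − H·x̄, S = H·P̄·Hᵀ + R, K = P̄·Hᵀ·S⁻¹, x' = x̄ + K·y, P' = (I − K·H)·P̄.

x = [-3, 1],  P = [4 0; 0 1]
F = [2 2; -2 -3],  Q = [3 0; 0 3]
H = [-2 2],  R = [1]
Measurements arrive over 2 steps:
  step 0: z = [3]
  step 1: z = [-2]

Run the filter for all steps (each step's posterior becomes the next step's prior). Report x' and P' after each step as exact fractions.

step 0: x̄ = F·x = [-4, 3]
step 0: P̄ = F·P·Fᵀ + Q = [23 -22; -22 28]
step 0: y = z − H·x̄ = [-11]
step 0: S = H·P̄·Hᵀ + R = [381]
step 0: K = P̄·Hᵀ·S⁻¹ = [-30/127; 100/381]
step 0: x' = x̄ + K·y = [-178/127, 43/381]
step 0: P' = (I − K·H)·P̄ = [221/127 206/127; 206/127 668/381]
step 1: x̄ = F·x = [-982/381, 313/127]
step 1: P̄ = F·P·Fᵀ + Q = [11411/381 -4280/127; -4280/127 5741/127]
step 1: y = z − H·x̄ = [-4604/381]
step 1: S = H·P̄·Hᵀ + R = [217637/381]
step 1: K = P̄·Hᵀ·S⁻¹ = [-48502/217637; 60126/217637]
step 1: x' = x̄ + K·y = [25154/217637, -190181/217637]
step 1: P' = (I − K·H)·P̄ = [343863/217637 319612/217637; 319612/217637 349675/217637]

step 0: x' = [-178/127, 43/381], P' = [221/127 206/127; 206/127 668/381]
step 1: x' = [25154/217637, -190181/217637], P' = [343863/217637 319612/217637; 319612/217637 349675/217637]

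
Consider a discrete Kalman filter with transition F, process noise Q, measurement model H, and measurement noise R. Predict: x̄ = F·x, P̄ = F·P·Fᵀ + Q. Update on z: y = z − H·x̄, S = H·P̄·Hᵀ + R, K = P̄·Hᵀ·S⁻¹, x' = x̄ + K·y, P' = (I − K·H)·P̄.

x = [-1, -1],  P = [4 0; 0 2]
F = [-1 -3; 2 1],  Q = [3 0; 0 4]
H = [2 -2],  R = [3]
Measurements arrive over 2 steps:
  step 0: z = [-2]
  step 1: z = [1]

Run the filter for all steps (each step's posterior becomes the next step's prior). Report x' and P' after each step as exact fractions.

step 0: x' = [-12/101, 81/101], P' = [497/101 458/101; 458/101 494/101]
step 1: x' = [-37613/96607, -84901/96607], P' = [239054/96607 198026/96607; 198026/96607 229226/96607]

step 0: x̄ = F·x = [4, -3]
step 0: P̄ = F·P·Fᵀ + Q = [25 -14; -14 22]
step 0: y = z − H·x̄ = [-16]
step 0: S = H·P̄·Hᵀ + R = [303]
step 0: K = P̄·Hᵀ·S⁻¹ = [26/101; -24/101]
step 0: x' = x̄ + K·y = [-12/101, 81/101]
step 0: P' = (I − K·H)·P̄ = [497/101 458/101; 458/101 494/101]
step 1: x̄ = F·x = [-231/101, 57/101]
step 1: P̄ = F·P·Fᵀ + Q = [7994/101 -5682/101; -5682/101 4718/101]
step 1: y = z − H·x̄ = [677/101]
step 1: S = H·P̄·Hᵀ + R = [96607/101]
step 1: K = P̄·Hᵀ·S⁻¹ = [27352/96607; -20800/96607]
step 1: x' = x̄ + K·y = [-37613/96607, -84901/96607]
step 1: P' = (I − K·H)·P̄ = [239054/96607 198026/96607; 198026/96607 229226/96607]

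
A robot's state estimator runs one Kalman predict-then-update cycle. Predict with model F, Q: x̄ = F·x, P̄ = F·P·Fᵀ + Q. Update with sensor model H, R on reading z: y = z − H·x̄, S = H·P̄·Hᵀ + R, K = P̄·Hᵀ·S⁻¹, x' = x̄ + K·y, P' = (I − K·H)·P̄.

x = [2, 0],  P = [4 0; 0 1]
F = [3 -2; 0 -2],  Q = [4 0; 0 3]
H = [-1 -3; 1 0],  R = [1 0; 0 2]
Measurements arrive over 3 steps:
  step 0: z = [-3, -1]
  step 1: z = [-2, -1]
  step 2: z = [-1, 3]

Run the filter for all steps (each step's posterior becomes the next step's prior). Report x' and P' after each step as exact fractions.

step 0: x' = [-178/367, 1663/1468], P' = [668/367 -218/367; -218/367 445/1468]
step 1: x' = [-10112/20275, 30503/40550], P' = [33482/20275 -10634/20275; -10634/20275 22237/81100]
step 2: x' = [132935157/51261461, -54672739/102522922], P' = [84359302/51261461 -26802424/51261461; -26802424/51261461 28063249/102522922]

step 0: x̄ = F·x = [6, 0]
step 0: P̄ = F·P·Fᵀ + Q = [44 4; 4 7]
step 0: y = z − H·x̄ = [3, -7]
step 0: S = H·P̄·Hᵀ + R = [132 -56; -56 46]
step 0: K = P̄·Hᵀ·S⁻¹ = [-14/367 334/367; -463/1468 -109/367]
step 0: x' = x̄ + K·y = [-178/367, 1663/1468]
step 0: P' = (I − K·H)·P̄ = [668/367 -218/367; -218/367 445/1468]
step 1: x̄ = F·x = [-2731/734, -1663/734]
step 1: P̄ = F·P·Fᵀ + Q = [10541/367 1753/367; 1753/367 1546/367]
step 1: y = z − H·x̄ = [-4594/367, 1997/734]
step 1: S = H·P̄·Hᵀ + R = [35340/367 -15800/367; -15800/367 11275/367]
step 1: K = P̄·Hᵀ·S⁻¹ = [-316/4055 16741/20275; -967/3244 -5317/20275]
step 1: x' = x̄ + K·y = [-10112/20275, 30503/40550]
step 1: P' = (I − K·H)·P̄ = [33482/20275 -10634/20275; -10634/20275 22237/81100]
step 2: x̄ = F·x = [-60839/20275, -30503/20275]
step 2: P̄ = F·P·Fᵀ + Q = [532283/20275 86041/20275; 86041/20275 83062/20275]
step 2: y = z − H·x̄ = [-172623/20275, 121664/20275]
step 2: S = H·P̄·Hᵀ + R = [1816362/20275 -790406/20275; -790406/20275 572833/20275]
step 2: K = P̄·Hᵀ·S⁻¹ = [-3952030/51261461 42179651/51261461; -30584899/102522922 -13401212/51261461]
step 2: x' = x̄ + K·y = [132935157/51261461, -54672739/102522922]
step 2: P' = (I − K·H)·P̄ = [84359302/51261461 -26802424/51261461; -26802424/51261461 28063249/102522922]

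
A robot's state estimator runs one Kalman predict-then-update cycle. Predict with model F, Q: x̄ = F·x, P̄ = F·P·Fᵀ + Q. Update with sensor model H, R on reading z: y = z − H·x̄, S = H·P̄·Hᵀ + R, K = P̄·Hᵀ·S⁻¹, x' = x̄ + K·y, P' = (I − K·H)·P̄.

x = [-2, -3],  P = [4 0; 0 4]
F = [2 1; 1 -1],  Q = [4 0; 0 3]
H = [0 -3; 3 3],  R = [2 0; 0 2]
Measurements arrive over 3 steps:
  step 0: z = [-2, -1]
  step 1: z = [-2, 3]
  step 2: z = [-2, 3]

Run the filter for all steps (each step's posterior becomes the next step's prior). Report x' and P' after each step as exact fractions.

step 0: x̄ = F·x = [-7, 1]
step 0: P̄ = F·P·Fᵀ + Q = [24 4; 4 11]
step 0: y = z − H·x̄ = [1, 17]
step 0: S = H·P̄·Hᵀ + R = [101 -135; -135 389]
step 0: K = P̄·Hᵀ·S⁻¹ = [834/2633 858/2633; -3381/10532 45/10532]
step 0: x' = x̄ + K·y = [-3011/2633, 1979/2633]
step 0: P' = (I − K·H)·P̄ = [1128/2633 -556/2633; -556/2633 1127/5266]
step 1: x̄ = F·x = [-4043/2633, -4990/2633]
step 1: P̄ = F·P·Fᵀ + Q = [26767/5266 4497/5266; 4497/5266 21405/5266]
step 1: y = z − H·x̄ = [-20236/2633, 34998/2633]
step 1: S = H·P̄·Hᵀ + R = [203177/5266 -116559/2633; -116559/2633 262513/2633]
step 1: K = P̄·Hᵀ·S⁻¹ = [2806965/9937183 3021531/9937183; -2962377/9937183 155412/9937183]
step 1: x' = x̄ + K·y = [3330713/9937183, 6000466/9937183]
step 1: P' = (I − K·H)·P̄ = [3885664/9937183 -1871310/9937183; -1871310/9937183 1974918/9937183]
step 2: x̄ = F·x = [12661892/9937183, -2669753/9937183]
step 2: P̄ = F·P·Fᵀ + Q = [49781066/9937183 7667720/9937183; 7667720/9937183 39414751/9937183]
step 2: y = z − H·x̄ = [-27883625/9937183, -164868/9937183]
step 2: S = H·P̄·Hᵀ + R = [374607125/9937183 -423742239/9937183; -423742239/9937183 960655679/9937183]
step 2: K = P̄·Hᵀ·S⁻¹ = [2562713967/9072539819 2758063485/9072539819; -2703961380/9072539819 141247413/9072539819]
step 2: x' = x̄ + K·y = [4323463471/9072539819, 5147486723/9072539819]
step 2: P' = (I − K·H)·P̄ = [3547184968/9072539819 -1708475978/9072539819; -1708475978/9072539819 1802640920/9072539819]

step 0: x' = [-3011/2633, 1979/2633], P' = [1128/2633 -556/2633; -556/2633 1127/5266]
step 1: x' = [3330713/9937183, 6000466/9937183], P' = [3885664/9937183 -1871310/9937183; -1871310/9937183 1974918/9937183]
step 2: x' = [4323463471/9072539819, 5147486723/9072539819], P' = [3547184968/9072539819 -1708475978/9072539819; -1708475978/9072539819 1802640920/9072539819]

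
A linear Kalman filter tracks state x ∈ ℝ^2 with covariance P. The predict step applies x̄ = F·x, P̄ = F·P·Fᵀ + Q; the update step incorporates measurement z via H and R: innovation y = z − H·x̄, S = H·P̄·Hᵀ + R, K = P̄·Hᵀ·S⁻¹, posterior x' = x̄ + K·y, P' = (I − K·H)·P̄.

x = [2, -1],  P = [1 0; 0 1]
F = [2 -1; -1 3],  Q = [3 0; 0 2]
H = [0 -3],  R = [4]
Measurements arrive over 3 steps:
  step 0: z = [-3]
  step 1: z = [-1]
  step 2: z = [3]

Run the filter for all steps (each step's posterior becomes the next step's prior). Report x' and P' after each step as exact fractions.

step 0: x̄ = F·x = [5, -5]
step 0: P̄ = F·P·Fᵀ + Q = [8 -5; -5 12]
step 0: y = z − H·x̄ = [-18]
step 0: S = H·P̄·Hᵀ + R = [112]
step 0: K = P̄·Hᵀ·S⁻¹ = [15/112; -9/28]
step 0: x' = x̄ + K·y = [145/56, 11/14]
step 0: P' = (I − K·H)·P̄ = [671/112 -5/28; -5/28 3/7]
step 1: x̄ = F·x = [123/28, -13/56]
step 1: P̄ = F·P·Fᵀ + Q = [787/28 -813/56; -813/56 1447/112]
step 1: y = z − H·x̄ = [-95/56]
step 1: S = H·P̄·Hᵀ + R = [13471/112]
step 1: K = P̄·Hᵀ·S⁻¹ = [4878/13471; -4341/13471]
step 1: x' = x̄ + K·y = [2679/709, 223/709]
step 1: P' = (I − K·H)·P̄ = [166177/13471 -6504/13471; -6504/13471 5788/13471]
step 2: x̄ = F·x = [5135/709, -2010/709]
step 2: P̄ = F·P·Fᵀ + Q = [736925/13471 -395246/13471; -395246/13471 284235/13471]
step 2: y = z − H·x̄ = [-3903/709]
step 2: S = H·P̄·Hᵀ + R = [2611999/13471]
step 2: K = P̄·Hᵀ·S⁻¹ = [1185738/2611999; -852705/2611999]
step 2: x' = x̄ + K·y = [12390239/2611999, -2710875/2611999]
step 2: P' = (I − K·H)·P̄ = [38517761/2611999 -1580984/2611999; -1580984/2611999 1136940/2611999]

step 0: x' = [145/56, 11/14], P' = [671/112 -5/28; -5/28 3/7]
step 1: x' = [2679/709, 223/709], P' = [166177/13471 -6504/13471; -6504/13471 5788/13471]
step 2: x' = [12390239/2611999, -2710875/2611999], P' = [38517761/2611999 -1580984/2611999; -1580984/2611999 1136940/2611999]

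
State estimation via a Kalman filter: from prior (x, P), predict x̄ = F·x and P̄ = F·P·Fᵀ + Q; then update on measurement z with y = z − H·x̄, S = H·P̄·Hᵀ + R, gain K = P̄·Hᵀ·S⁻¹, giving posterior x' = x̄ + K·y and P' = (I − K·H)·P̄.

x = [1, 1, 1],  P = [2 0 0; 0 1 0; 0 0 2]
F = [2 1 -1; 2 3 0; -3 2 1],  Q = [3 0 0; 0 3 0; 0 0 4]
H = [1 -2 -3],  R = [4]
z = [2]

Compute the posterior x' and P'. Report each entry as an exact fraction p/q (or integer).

x̄ = F·x = [2, 5, 0]
P̄ = F·P·Fᵀ + Q = [14 11 -12; 11 20 -6; -12 -6 28]
y = z − H·x̄ = [10]
S = H·P̄·Hᵀ + R = [306]
K = P̄·Hᵀ·S⁻¹ = [14/153; -11/306; -14/51]
x' = x̄ + K·y = [446/153, 710/153, -140/51]
P' = (I − K·H)·P̄ = [1750/153 1837/153 -220/51; 1837/153 5999/306 -460/51; -220/51 -460/51 84/17]

x' = [446/153, 710/153, -140/51]
P' = [1750/153 1837/153 -220/51; 1837/153 5999/306 -460/51; -220/51 -460/51 84/17]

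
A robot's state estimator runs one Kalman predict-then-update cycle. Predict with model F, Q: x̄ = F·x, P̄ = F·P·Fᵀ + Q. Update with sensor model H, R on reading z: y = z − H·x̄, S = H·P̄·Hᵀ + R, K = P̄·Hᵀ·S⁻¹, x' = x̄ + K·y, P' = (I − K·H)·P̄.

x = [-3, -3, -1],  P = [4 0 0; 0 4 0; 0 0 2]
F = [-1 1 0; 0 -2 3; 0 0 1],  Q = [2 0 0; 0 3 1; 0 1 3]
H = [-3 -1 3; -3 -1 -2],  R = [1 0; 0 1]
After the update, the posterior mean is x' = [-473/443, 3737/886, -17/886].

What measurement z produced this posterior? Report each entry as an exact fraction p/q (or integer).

x̄ = F·x = [0, 3, -1]
P̄ = F·P·Fᵀ + Q = [10 -8 0; -8 37 7; 0 7 5]
S = H·P̄·Hᵀ + R = [83 42; 42 128]
K = P̄·Hᵀ·S⁻¹ = [-473/2215 -451/4430; 1079/4430 -2577/8860; 869/4430 -1747/8860]
x' − x̄ = [-473/443, 1079/886, 869/886] = K·y
y = (KᵀK)⁻¹·Kᵀ·(x' − x̄) = [5, 0]
z = y + H·x̄ = [5, 0] + [-6, -1] = [-1, -1]

z = [-1, -1]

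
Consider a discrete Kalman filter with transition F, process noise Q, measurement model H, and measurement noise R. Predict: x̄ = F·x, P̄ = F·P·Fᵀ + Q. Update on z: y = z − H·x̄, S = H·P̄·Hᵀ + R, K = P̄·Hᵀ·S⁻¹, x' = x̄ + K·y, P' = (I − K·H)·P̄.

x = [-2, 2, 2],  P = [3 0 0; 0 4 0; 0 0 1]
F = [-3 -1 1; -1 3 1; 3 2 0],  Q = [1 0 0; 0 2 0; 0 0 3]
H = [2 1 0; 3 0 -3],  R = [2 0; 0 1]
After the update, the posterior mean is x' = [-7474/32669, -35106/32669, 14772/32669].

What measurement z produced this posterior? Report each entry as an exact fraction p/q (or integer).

z = [-2, -2]

x̄ = F·x = [6, 10, -2]
P̄ = F·P·Fᵀ + Q = [33 -2 -35; -2 42 15; -35 15 46]
S = H·P̄·Hᵀ + R = [168 357; 357 1342]
K = P̄·Hᵀ·S⁻¹ = [13060/98007 544/4667; 69203/98007 -1054/4667; 12941/98007 -1009/4667]
x' − x̄ = [-203488/32669, -361796/32669, 80110/32669] = K·y
y = (KᵀK)⁻¹·Kᵀ·(x' − x̄) = [-24, -26]
z = y + H·x̄ = [-24, -26] + [22, 24] = [-2, -2]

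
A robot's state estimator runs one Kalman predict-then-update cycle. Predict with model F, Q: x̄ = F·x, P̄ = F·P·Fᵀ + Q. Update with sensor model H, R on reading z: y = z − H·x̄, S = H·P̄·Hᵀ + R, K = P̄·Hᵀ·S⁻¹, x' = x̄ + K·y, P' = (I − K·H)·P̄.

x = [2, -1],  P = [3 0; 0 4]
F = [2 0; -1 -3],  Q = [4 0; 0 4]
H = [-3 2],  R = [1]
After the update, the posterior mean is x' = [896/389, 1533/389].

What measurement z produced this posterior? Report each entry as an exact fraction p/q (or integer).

z = [1]

x̄ = F·x = [4, 1]
P̄ = F·P·Fᵀ + Q = [16 -6; -6 43]
S = H·P̄·Hᵀ + R = [389]
K = P̄·Hᵀ·S⁻¹ = [-60/389; 104/389]
x' − x̄ = [-660/389, 1144/389] = K·y
y = (KᵀK)⁻¹·Kᵀ·(x' − x̄) = [11]
z = y + H·x̄ = [11] + [-10] = [1]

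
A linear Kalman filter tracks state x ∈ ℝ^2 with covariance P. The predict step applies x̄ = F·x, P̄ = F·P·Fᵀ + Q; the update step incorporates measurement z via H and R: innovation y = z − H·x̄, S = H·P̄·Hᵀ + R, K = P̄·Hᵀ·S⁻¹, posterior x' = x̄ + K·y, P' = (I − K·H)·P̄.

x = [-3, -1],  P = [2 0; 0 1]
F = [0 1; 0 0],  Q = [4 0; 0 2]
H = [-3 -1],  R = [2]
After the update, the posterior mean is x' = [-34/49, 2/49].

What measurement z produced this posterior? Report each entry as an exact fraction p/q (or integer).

x̄ = F·x = [-1, 0]
P̄ = F·P·Fᵀ + Q = [5 0; 0 2]
S = H·P̄·Hᵀ + R = [49]
K = P̄·Hᵀ·S⁻¹ = [-15/49; -2/49]
x' − x̄ = [15/49, 2/49] = K·y
y = (KᵀK)⁻¹·Kᵀ·(x' − x̄) = [-1]
z = y + H·x̄ = [-1] + [3] = [2]

z = [2]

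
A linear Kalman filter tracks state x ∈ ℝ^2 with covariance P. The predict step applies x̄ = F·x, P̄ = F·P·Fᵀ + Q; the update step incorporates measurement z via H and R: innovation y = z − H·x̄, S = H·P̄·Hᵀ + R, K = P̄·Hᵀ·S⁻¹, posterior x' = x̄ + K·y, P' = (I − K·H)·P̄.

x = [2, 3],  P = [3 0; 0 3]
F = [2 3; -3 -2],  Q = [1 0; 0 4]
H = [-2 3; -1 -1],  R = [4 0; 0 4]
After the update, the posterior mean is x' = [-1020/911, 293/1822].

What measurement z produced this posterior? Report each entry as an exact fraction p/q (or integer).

x̄ = F·x = [13, -12]
P̄ = F·P·Fᵀ + Q = [40 -36; -36 43]
S = H·P̄·Hᵀ + R = [983 -13; -13 15]
K = P̄·Hᵀ·S⁻¹ = [-359/1822 -797/1822; 731/3644 -1067/3644]
x' − x̄ = [-12863/911, 22157/1822] = K·y
y = (KᵀK)⁻¹·Kᵀ·(x' − x̄) = [65, 3]
z = y + H·x̄ = [65, 3] + [-62, -1] = [3, 2]

z = [3, 2]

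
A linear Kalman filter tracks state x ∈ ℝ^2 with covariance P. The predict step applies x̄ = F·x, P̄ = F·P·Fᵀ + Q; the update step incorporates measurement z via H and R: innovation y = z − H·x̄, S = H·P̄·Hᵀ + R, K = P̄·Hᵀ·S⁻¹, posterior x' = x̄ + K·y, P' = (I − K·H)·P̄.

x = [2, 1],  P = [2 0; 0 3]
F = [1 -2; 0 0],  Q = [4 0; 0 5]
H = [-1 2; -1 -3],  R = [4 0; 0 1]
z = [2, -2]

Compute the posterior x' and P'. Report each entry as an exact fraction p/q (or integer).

x' = [-33/106, 485/636]
P' = [153/106 -75/212; -75/212 235/1272]

x̄ = F·x = [0, 0]
P̄ = F·P·Fᵀ + Q = [18 0; 0 5]
y = z − H·x̄ = [2, -2]
S = H·P̄·Hᵀ + R = [42 -12; -12 64]
K = P̄·Hᵀ·S⁻¹ = [-57/106 -81/212; 115/636 -85/424]
x' = x̄ + K·y = [-33/106, 485/636]
P' = (I − K·H)·P̄ = [153/106 -75/212; -75/212 235/1272]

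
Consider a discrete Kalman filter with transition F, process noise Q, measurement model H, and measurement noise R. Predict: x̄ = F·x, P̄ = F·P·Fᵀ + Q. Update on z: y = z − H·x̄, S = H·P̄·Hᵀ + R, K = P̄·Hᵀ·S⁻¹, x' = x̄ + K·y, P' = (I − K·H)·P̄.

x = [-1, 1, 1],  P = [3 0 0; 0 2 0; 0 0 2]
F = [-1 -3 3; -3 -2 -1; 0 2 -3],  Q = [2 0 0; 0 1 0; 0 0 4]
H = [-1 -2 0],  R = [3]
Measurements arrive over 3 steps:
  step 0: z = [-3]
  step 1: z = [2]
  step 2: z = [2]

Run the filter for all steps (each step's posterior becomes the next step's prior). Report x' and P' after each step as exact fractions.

step 0: x̄ = F·x = [1, 0, -1]
step 0: P̄ = F·P·Fᵀ + Q = [41 15 -30; 15 38 -2; -30 -2 30]
step 0: y = z − H·x̄ = [-2]
step 0: S = H·P̄·Hᵀ + R = [256]
step 0: K = P̄·Hᵀ·S⁻¹ = [-71/256; -91/256; 17/128]
step 0: x' = x̄ + K·y = [199/128, 91/128, -81/64]
step 0: P' = (I − K·H)·P̄ = [5455/256 -2621/256 -2633/128; -2621/256 1447/256 1291/128; -2633/128 1291/128 1631/64]
step 1: x̄ = F·x = [-479/64, -617/128, 167/32]
step 1: P̄ = F·P·Fᵀ + Q = [11775/64 5513/128 -4903/32; 5513/128 8943/256 -1889/64; -4903/32 -1889/64 2159/16]
step 1: y = z − H·x̄ = [-121/8]
step 1: S = H·P̄·Hᵀ + R = [499]
step 1: K = P̄·Hᵀ·S⁻¹ = [-2161/3992; -1807/7984; 849/1996]
step 1: x' = x̄ + K·y = [5615/7984, -22309/15968, -4849/3992]
step 1: P' = (I − K·H)·P̄ = [301451/7984 -288485/15968 -152977/3992; -288485/15968 299327/31936 147883/7984; -152977/3992 147883/7984 89135/1996]
step 2: x̄ = F·x = [-2491/15968, 7581/3992, 6785/7984]
step 2: P̄ = F·P·Fᵀ + Q = [10032559/31936 701039/7984 -4137965/15968; 701039/7984 25113/499 -263153/3992; -4137965/15968 -263153/3992 1765527/7984]
step 2: y = z − H·x̄ = [90093/15968]
step 2: S = H·P̄·Hᵀ + R = [27773919/31936]
step 2: K = P̄·Hᵀ·S⁻¹ = [-15640871/27773919; -6018620/27773919; 4162126/9257973]
step 2: x' = x̄ + K·y = [-30860008/9257973, 6262124/9257973, 10450257/3085991]
step 2: P' = (I − K·H)·P̄ = [1064837030/27773919 -1017914417/55547838 -360692029/9257973; -1017914417/55547838 1054026137/111095676 348205651/18515946; -360692029/9257973 348205651/18515946 139977107/3085991]

step 0: x' = [199/128, 91/128, -81/64], P' = [5455/256 -2621/256 -2633/128; -2621/256 1447/256 1291/128; -2633/128 1291/128 1631/64]
step 1: x' = [5615/7984, -22309/15968, -4849/3992], P' = [301451/7984 -288485/15968 -152977/3992; -288485/15968 299327/31936 147883/7984; -152977/3992 147883/7984 89135/1996]
step 2: x' = [-30860008/9257973, 6262124/9257973, 10450257/3085991], P' = [1064837030/27773919 -1017914417/55547838 -360692029/9257973; -1017914417/55547838 1054026137/111095676 348205651/18515946; -360692029/9257973 348205651/18515946 139977107/3085991]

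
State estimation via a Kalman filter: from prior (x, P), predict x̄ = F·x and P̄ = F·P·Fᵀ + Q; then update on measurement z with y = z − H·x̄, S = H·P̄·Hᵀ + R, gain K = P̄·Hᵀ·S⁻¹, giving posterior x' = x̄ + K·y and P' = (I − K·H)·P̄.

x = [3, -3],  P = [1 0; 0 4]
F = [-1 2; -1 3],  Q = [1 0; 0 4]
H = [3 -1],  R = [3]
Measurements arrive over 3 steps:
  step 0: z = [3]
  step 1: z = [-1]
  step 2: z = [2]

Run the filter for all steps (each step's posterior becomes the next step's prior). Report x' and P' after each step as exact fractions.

step 0: x̄ = F·x = [-9, -12]
step 0: P̄ = F·P·Fᵀ + Q = [18 25; 25 41]
step 0: y = z − H·x̄ = [18]
step 0: S = H·P̄·Hᵀ + R = [56]
step 0: K = P̄·Hᵀ·S⁻¹ = [29/56; 17/28]
step 0: x' = x̄ + K·y = [9/28, -15/14]
step 0: P' = (I − K·H)·P̄ = [167/56 207/28; 207/28 285/14]
step 1: x̄ = F·x = [-69/28, -99/28]
step 1: P̄ = F·P·Fᵀ + Q = [3127/56 4937/56; 4937/56 8167/56]
step 1: y = z − H·x̄ = [20/7]
step 1: S = H·P̄·Hᵀ + R = [857/7]
step 1: K = P̄·Hᵀ·S⁻¹ = [1111/1714; 1661/1714]
step 1: x' = x̄ + K·y = [-2099/3428, -2629/3428]
step 1: P' = (I − K·H)·P̄ = [30171/6856 77181/6856; 77181/6856 211611/6856]
step 2: x̄ = F·x = [-3159/3428, -1447/857]
step 2: P̄ = F·P·Fᵀ + Q = [574747/6856 228483/1714; 228483/1714 187376/857]
step 2: y = z − H·x̄ = [10545/3428]
step 2: S = H·P̄·Hᵀ + R = [1208707/6856]
step 2: K = P̄·Hᵀ·S⁻¹ = [810309/1208707; 1242788/1208707]
step 2: x' = x̄ + K·y = [1378764/1208707, 1782148/1208707]
step 2: P' = (I − K·H)·P̄ = [5557183/1208707 14240622/1208707; 14240622/1208707 38993502/1208707]

step 0: x' = [9/28, -15/14], P' = [167/56 207/28; 207/28 285/14]
step 1: x' = [-2099/3428, -2629/3428], P' = [30171/6856 77181/6856; 77181/6856 211611/6856]
step 2: x' = [1378764/1208707, 1782148/1208707], P' = [5557183/1208707 14240622/1208707; 14240622/1208707 38993502/1208707]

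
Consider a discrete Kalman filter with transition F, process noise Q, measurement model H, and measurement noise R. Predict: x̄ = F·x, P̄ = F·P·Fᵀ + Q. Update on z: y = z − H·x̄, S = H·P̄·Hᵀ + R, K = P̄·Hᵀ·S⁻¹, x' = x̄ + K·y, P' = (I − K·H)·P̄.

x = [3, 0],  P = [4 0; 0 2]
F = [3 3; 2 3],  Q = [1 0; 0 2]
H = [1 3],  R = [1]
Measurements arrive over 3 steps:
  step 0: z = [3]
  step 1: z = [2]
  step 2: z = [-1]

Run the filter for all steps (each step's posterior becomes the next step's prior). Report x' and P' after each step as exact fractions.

step 0: x' = [168/79, 24/79], P' = [1999/632 -303/316; -303/316 63/158]
step 1: x' = [52942/79951, 40032/79951], P' = [234101/79951 -69534/79951; -69534/79951 29158/79951]
step 2: x' = [-5826814/9740609, -958994/9740609], P' = [28052554/9740609 -8327610/9740609; -8327610/9740609 3508196/9740609]

step 0: x̄ = F·x = [9, 6]
step 0: P̄ = F·P·Fᵀ + Q = [55 42; 42 36]
step 0: y = z − H·x̄ = [-24]
step 0: S = H·P̄·Hᵀ + R = [632]
step 0: K = P̄·Hᵀ·S⁻¹ = [181/632; 75/316]
step 0: x' = x̄ + K·y = [168/79, 24/79]
step 0: P' = (I − K·H)·P̄ = [1999/632 -303/316; -303/316 63/158]
step 1: x̄ = F·x = [576/79, 408/79]
step 1: P̄ = F·P·Fᵀ + Q = [9983/632 1293/158; 1293/158 532/79]
step 1: y = z − H·x̄ = [-1642/79]
step 1: S = H·P̄·Hᵀ + R = [79951/632]
step 1: K = P̄·Hᵀ·S⁻¹ = [25499/79951; 17940/79951]
step 1: x' = x̄ + K·y = [52942/79951, 40032/79951]
step 1: P' = (I − K·H)·P̄ = [234101/79951 -69534/79951; -69534/79951 29158/79951]
step 2: x̄ = F·x = [278922/79951, 225980/79951]
step 2: P̄ = F·P·Fᵀ + Q = [1197670/79951 624018/79951; 624018/79951 524320/79951]
step 2: y = z − H·x̄ = [-60989/4703]
step 2: S = H·P̄·Hᵀ + R = [572977/4703]
step 2: K = P̄·Hᵀ·S⁻¹ = [180572/572977; 129234/572977]
step 2: x' = x̄ + K·y = [-5826814/9740609, -958994/9740609]
step 2: P' = (I − K·H)·P̄ = [28052554/9740609 -8327610/9740609; -8327610/9740609 3508196/9740609]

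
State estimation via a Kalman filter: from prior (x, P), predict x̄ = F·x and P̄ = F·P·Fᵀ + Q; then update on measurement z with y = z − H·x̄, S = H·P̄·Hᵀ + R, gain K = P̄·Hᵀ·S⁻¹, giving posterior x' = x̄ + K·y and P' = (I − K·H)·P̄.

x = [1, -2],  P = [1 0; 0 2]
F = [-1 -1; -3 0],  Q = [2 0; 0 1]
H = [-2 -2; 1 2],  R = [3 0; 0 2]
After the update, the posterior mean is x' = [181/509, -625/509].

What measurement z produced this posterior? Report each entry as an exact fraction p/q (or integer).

x̄ = F·x = [1, -3]
P̄ = F·P·Fᵀ + Q = [5 3; 3 10]
S = H·P̄·Hᵀ + R = [87 -68; -68 59]
K = P̄·Hᵀ·S⁻¹ = [-196/509 -131/509; 30/509 233/509]
x' − x̄ = [-328/509, 902/509] = K·y
y = (KᵀK)⁻¹·Kᵀ·(x' − x̄) = [-1, 4]
z = y + H·x̄ = [-1, 4] + [4, -5] = [3, -1]

z = [3, -1]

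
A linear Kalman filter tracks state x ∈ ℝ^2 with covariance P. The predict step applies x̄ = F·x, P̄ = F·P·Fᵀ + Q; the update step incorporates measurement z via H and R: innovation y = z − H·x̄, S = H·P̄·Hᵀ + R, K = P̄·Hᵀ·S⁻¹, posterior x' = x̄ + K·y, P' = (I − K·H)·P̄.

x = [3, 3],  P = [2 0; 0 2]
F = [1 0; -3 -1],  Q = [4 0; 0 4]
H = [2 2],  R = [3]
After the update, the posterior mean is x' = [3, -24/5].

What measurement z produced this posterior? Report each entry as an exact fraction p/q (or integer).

z = [-3]

x̄ = F·x = [3, -12]
P̄ = F·P·Fᵀ + Q = [6 -6; -6 24]
S = H·P̄·Hᵀ + R = [75]
K = P̄·Hᵀ·S⁻¹ = [0; 12/25]
x' − x̄ = [0, 36/5] = K·y
y = (KᵀK)⁻¹·Kᵀ·(x' − x̄) = [15]
z = y + H·x̄ = [15] + [-18] = [-3]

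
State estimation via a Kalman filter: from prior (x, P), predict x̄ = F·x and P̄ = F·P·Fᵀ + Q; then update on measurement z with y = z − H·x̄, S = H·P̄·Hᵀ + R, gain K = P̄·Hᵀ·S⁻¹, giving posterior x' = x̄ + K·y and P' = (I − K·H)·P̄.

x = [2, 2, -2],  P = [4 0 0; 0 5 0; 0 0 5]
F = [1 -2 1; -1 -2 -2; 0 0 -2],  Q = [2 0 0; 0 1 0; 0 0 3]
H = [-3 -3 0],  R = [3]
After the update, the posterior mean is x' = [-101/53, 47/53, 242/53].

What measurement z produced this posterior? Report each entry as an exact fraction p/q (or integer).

z = [3]

x̄ = F·x = [-4, -2, 4]
P̄ = F·P·Fᵀ + Q = [31 6 -10; 6 45 20; -10 20 23]
S = H·P̄·Hᵀ + R = [795]
K = P̄·Hᵀ·S⁻¹ = [-37/265; -51/265; -2/53]
x' − x̄ = [111/53, 153/53, 30/53] = K·y
y = (KᵀK)⁻¹·Kᵀ·(x' − x̄) = [-15]
z = y + H·x̄ = [-15] + [18] = [3]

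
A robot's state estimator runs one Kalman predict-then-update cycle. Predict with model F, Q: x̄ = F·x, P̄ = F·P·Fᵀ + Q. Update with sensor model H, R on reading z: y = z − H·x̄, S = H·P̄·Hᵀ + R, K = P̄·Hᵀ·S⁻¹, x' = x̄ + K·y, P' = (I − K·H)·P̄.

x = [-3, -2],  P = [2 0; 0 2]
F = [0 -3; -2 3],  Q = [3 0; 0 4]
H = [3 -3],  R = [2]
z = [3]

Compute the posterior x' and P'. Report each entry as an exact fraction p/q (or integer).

x̄ = F·x = [6, 0]
P̄ = F·P·Fᵀ + Q = [21 -18; -18 30]
y = z − H·x̄ = [-15]
S = H·P̄·Hᵀ + R = [785]
K = P̄·Hᵀ·S⁻¹ = [117/785; -144/785]
x' = x̄ + K·y = [591/157, 432/157]
P' = (I − K·H)·P̄ = [2796/785 2718/785; 2718/785 2814/785]

x' = [591/157, 432/157]
P' = [2796/785 2718/785; 2718/785 2814/785]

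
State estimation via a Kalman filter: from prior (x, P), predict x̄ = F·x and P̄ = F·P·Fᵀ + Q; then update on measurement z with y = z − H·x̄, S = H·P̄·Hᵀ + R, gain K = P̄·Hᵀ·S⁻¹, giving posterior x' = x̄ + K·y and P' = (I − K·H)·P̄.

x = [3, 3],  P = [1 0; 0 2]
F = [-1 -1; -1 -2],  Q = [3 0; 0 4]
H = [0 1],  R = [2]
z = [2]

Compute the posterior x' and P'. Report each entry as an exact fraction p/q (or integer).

x' = [-7/3, 8/15]
P' = [13/3 2/3; 2/3 26/15]

x̄ = F·x = [-6, -9]
P̄ = F·P·Fᵀ + Q = [6 5; 5 13]
y = z − H·x̄ = [11]
S = H·P̄·Hᵀ + R = [15]
K = P̄·Hᵀ·S⁻¹ = [1/3; 13/15]
x' = x̄ + K·y = [-7/3, 8/15]
P' = (I − K·H)·P̄ = [13/3 2/3; 2/3 26/15]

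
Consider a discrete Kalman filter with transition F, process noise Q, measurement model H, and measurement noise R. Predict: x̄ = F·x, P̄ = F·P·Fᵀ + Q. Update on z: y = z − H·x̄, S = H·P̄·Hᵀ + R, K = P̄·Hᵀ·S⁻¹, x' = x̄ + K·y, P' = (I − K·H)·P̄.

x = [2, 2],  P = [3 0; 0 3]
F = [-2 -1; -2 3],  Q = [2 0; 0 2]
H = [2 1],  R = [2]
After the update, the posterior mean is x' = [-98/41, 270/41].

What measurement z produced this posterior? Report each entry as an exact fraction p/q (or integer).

x̄ = F·x = [-6, 2]
P̄ = F·P·Fᵀ + Q = [17 3; 3 41]
S = H·P̄·Hᵀ + R = [123]
K = P̄·Hᵀ·S⁻¹ = [37/123; 47/123]
x' − x̄ = [148/41, 188/41] = K·y
y = (KᵀK)⁻¹·Kᵀ·(x' − x̄) = [12]
z = y + H·x̄ = [12] + [-10] = [2]

z = [2]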